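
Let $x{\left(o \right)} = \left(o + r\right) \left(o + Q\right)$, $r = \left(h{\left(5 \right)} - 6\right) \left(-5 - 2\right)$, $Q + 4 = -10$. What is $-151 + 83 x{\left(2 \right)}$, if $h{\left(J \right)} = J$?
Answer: $-9115$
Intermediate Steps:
$Q = -14$ ($Q = -4 - 10 = -14$)
$r = 7$ ($r = \left(5 - 6\right) \left(-5 - 2\right) = \left(-1\right) \left(-7\right) = 7$)
$x{\left(o \right)} = \left(-14 + o\right) \left(7 + o\right)$ ($x{\left(o \right)} = \left(o + 7\right) \left(o - 14\right) = \left(7 + o\right) \left(-14 + o\right) = \left(-14 + o\right) \left(7 + o\right)$)
$-151 + 83 x{\left(2 \right)} = -151 + 83 \left(-98 + 2^{2} - 14\right) = -151 + 83 \left(-98 + 4 - 14\right) = -151 + 83 \left(-108\right) = -151 - 8964 = -9115$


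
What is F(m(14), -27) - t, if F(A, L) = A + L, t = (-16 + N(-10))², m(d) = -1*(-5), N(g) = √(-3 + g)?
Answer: -265 + 32*I*√13 ≈ -265.0 + 115.38*I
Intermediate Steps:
m(d) = 5
t = (-16 + I*√13)² (t = (-16 + √(-3 - 10))² = (-16 + √(-13))² = (-16 + I*√13)² ≈ 243.0 - 115.38*I)
F(m(14), -27) - t = (5 - 27) - (16 - I*√13)² = -22 - (16 - I*√13)²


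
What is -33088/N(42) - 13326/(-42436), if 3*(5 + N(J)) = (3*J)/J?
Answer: 175521959/21218 ≈ 8272.3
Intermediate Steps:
N(J) = -4 (N(J) = -5 + ((3*J)/J)/3 = -5 + (1/3)*3 = -5 + 1 = -4)
-33088/N(42) - 13326/(-42436) = -33088/(-4) - 13326/(-42436) = -33088*(-1/4) - 13326*(-1/42436) = 8272 + 6663/21218 = 175521959/21218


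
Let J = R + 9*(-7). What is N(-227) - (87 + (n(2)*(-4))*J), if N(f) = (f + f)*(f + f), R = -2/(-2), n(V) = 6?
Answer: 204541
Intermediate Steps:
R = 1 (R = -2*(-1/2) = 1)
N(f) = 4*f**2 (N(f) = (2*f)*(2*f) = 4*f**2)
J = -62 (J = 1 + 9*(-7) = 1 - 63 = -62)
N(-227) - (87 + (n(2)*(-4))*J) = 4*(-227)**2 - (87 + (6*(-4))*(-62)) = 4*51529 - (87 - 24*(-62)) = 206116 - (87 + 1488) = 206116 - 1*1575 = 206116 - 1575 = 204541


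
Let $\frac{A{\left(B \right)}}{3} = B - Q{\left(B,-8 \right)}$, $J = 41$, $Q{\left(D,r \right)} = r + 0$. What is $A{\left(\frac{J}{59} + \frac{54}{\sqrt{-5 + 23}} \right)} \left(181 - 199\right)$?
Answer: $- \frac{27702}{59} - 486 \sqrt{2} \approx -1156.8$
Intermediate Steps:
$Q{\left(D,r \right)} = r$
$A{\left(B \right)} = 24 + 3 B$ ($A{\left(B \right)} = 3 \left(B - -8\right) = 3 \left(B + 8\right) = 3 \left(8 + B\right) = 24 + 3 B$)
$A{\left(\frac{J}{59} + \frac{54}{\sqrt{-5 + 23}} \right)} \left(181 - 199\right) = \left(24 + 3 \left(\frac{41}{59} + \frac{54}{\sqrt{-5 + 23}}\right)\right) \left(181 - 199\right) = \left(24 + 3 \left(41 \cdot \frac{1}{59} + \frac{54}{\sqrt{18}}\right)\right) \left(-18\right) = \left(24 + 3 \left(\frac{41}{59} + \frac{54}{3 \sqrt{2}}\right)\right) \left(-18\right) = \left(24 + 3 \left(\frac{41}{59} + 54 \frac{\sqrt{2}}{6}\right)\right) \left(-18\right) = \left(24 + 3 \left(\frac{41}{59} + 9 \sqrt{2}\right)\right) \left(-18\right) = \left(24 + \left(\frac{123}{59} + 27 \sqrt{2}\right)\right) \left(-18\right) = \left(\frac{1539}{59} + 27 \sqrt{2}\right) \left(-18\right) = - \frac{27702}{59} - 486 \sqrt{2}$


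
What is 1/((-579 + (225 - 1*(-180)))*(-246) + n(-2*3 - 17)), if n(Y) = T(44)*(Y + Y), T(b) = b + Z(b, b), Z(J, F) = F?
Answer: 1/38756 ≈ 2.5802e-5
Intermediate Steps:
T(b) = 2*b (T(b) = b + b = 2*b)
n(Y) = 176*Y (n(Y) = (2*44)*(Y + Y) = 88*(2*Y) = 176*Y)
1/((-579 + (225 - 1*(-180)))*(-246) + n(-2*3 - 17)) = 1/((-579 + (225 - 1*(-180)))*(-246) + 176*(-2*3 - 17)) = 1/((-579 + (225 + 180))*(-246) + 176*(-6 - 17)) = 1/((-579 + 405)*(-246) + 176*(-23)) = 1/(-174*(-246) - 4048) = 1/(42804 - 4048) = 1/38756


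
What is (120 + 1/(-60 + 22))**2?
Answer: 20784481/1444 ≈ 14394.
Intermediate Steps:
(120 + 1/(-60 + 22))**2 = (120 + 1/(-38))**2 = (120 - 1/38)**2 = (4559/38)**2 = 20784481/1444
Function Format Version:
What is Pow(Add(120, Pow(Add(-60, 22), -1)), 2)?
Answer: Rational(20784481, 1444) ≈ 14394.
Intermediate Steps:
Pow(Add(120, Pow(Add(-60, 22), -1)), 2) = Pow(Add(120, Pow(-38, -1)), 2) = Pow(Add(120, Rational(-1, 38)), 2) = Pow(Rational(4559, 38), 2) = Rational(20784481, 1444)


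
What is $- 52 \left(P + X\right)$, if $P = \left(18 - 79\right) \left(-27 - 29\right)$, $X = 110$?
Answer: $-183352$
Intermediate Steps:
$P = 3416$ ($P = \left(-61\right) \left(-56\right) = 3416$)
$- 52 \left(P + X\right) = - 52 \left(3416 + 110\right) = \left(-52\right) 3526 = -183352$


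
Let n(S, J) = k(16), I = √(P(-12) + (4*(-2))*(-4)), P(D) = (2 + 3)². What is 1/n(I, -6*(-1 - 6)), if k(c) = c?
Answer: 1/16 ≈ 0.062500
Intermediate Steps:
P(D) = 25 (P(D) = 5² = 25)
I = √57 (I = √(25 + (4*(-2))*(-4)) = √(25 - 8*(-4)) = √(25 + 32) = √57 ≈ 7.5498)
n(S, J) = 16
1/n(I, -6*(-1 - 6)) = 1/16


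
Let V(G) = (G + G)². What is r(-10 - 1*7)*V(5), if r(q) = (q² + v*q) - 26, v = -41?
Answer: 96000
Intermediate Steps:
r(q) = -26 + q² - 41*q (r(q) = (q² - 41*q) - 26 = -26 + q² - 41*q)
V(G) = 4*G² (V(G) = (2*G)² = 4*G²)
r(-10 - 1*7)*V(5) = (-26 + (-10 - 1*7)² - 41*(-10 - 1*7))*(4*5²) = (-26 + (-10 - 7)² - 41*(-10 - 7))*(4*25) = (-26 + (-17)² - 41*(-17))*100 = (-26 + 289 + 697)*100 = 960*100 = 96000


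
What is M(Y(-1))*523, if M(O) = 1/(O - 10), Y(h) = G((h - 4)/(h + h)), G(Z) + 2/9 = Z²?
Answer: -18828/143 ≈ -131.66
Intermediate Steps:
G(Z) = -2/9 + Z²
Y(h) = -2/9 + (-4 + h)²/(4*h²) (Y(h) = -2/9 + ((h - 4)/(h + h))² = -2/9 + ((-4 + h)/((2*h)))² = -2/9 + ((-4 + h)*(1/(2*h)))² = -2/9 + ((-4 + h)/(2*h))² = -2/9 + (-4 + h)²/(4*h²))
M(O) = 1/(-10 + O)
M(Y(-1))*523 = 523/(-10 + (1/36 - 2/(-1) + 4/(-1)²)) = 523/(-10 + (1/36 - 2*(-1) + 4*1)) = 523/(-10 + (1/36 + 2 + 4)) = 523/(-10 + 217/36) = 523/(-143/36) = -36/143*523 = -18828/143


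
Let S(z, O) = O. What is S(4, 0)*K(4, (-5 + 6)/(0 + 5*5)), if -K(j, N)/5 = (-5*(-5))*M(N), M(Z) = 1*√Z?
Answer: 0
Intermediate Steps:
M(Z) = √Z
K(j, N) = -125*√N (K(j, N) = -5*(-5*(-5))*√N = -125*√N)
S(4, 0)*K(4, (-5 + 6)/(0 + 5*5)) = 0*(-125*√(-5 + 6)/√(0 + 5*5)) = 0*(-125/√(0 + 25)) = 0*(-125*√(1/25)) = 0*(-125*⅕) = 0*(-25) = 0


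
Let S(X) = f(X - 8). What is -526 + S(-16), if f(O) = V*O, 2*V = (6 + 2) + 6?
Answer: -694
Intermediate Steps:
V = 7 (V = ((6 + 2) + 6)/2 = (8 + 6)/2 = (½)*14 = 7)
f(O) = 7*O
S(X) = -56 + 7*X (S(X) = 7*(X - 8) = 7*(-8 + X) = -56 + 7*X)
-526 + S(-16) = -526 + (-56 + 7*(-16)) = -526 + (-56 - 112) = -526 - 168 = -694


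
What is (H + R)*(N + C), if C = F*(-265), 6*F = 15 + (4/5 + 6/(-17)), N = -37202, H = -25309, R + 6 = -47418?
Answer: 281054349469/102 ≈ 2.7554e+9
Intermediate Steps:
R = -47424 (R = -6 - 47418 = -47424)
F = 1313/510 (F = (15 + (4/5 + 6/(-17)))/6 = (15 + (4*(⅕) + 6*(-1/17)))/6 = (15 + (⅘ - 6/17))/6 = (15 + 38/85)/6 = (⅙)*(1313/85) = 1313/510 ≈ 2.5745)
C = -69589/102 (C = (1313/510)*(-265) = -69589/102 ≈ -682.25)
(H + R)*(N + C) = (-25309 - 47424)*(-37202 - 69589/102) = -72733*(-3864193/102) = 281054349469/102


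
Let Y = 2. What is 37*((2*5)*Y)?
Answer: 740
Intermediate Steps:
37*((2*5)*Y) = 37*((2*5)*2) = 37*(10*2) = 37*20 = 740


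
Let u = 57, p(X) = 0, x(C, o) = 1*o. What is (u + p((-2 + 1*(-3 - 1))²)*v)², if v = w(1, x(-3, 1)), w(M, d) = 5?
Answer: 3249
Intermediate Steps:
x(C, o) = o
v = 5
(u + p((-2 + 1*(-3 - 1))²)*v)² = (57 + 0*5)² = (57 + 0)² = 57² = 3249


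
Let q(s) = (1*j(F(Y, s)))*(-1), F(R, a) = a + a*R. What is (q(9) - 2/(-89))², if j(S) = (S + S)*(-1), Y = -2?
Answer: 2560000/7921 ≈ 323.19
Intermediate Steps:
F(R, a) = a + R*a
j(S) = -2*S (j(S) = (2*S)*(-1) = -2*S)
q(s) = -2*s (q(s) = (1*(-2*s*(1 - 2)))*(-1) = (1*(-2*s*(-1)))*(-1) = (1*(-(-2)*s))*(-1) = (1*(2*s))*(-1) = (2*s)*(-1) = -2*s)
(q(9) - 2/(-89))² = (-2*9 - 2/(-89))² = (-18 - 2*(-1/89))² = (-18 + 2/89)² = (-1600/89)² = 2560000/7921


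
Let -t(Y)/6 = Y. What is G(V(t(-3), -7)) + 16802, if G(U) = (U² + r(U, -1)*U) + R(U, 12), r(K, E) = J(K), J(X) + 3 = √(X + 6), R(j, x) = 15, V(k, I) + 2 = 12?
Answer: 16927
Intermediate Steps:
t(Y) = -6*Y
V(k, I) = 10 (V(k, I) = -2 + 12 = 10)
J(X) = -3 + √(6 + X) (J(X) = -3 + √(X + 6) = -3 + √(6 + X))
r(K, E) = -3 + √(6 + K)
G(U) = 15 + U² + U*(-3 + √(6 + U)) (G(U) = (U² + (-3 + √(6 + U))*U) + 15 = (U² + U*(-3 + √(6 + U))) + 15 = 15 + U² + U*(-3 + √(6 + U)))
G(V(t(-3), -7)) + 16802 = (15 + 10² + 10*(-3 + √(6 + 10))) + 16802 = (15 + 100 + 10*(-3 + √16)) + 16802 = (15 + 100 + 10*(-3 + 4)) + 16802 = (15 + 100 + 10*1) + 16802 = (15 + 100 + 10) + 16802 = 125 + 16802 = 16927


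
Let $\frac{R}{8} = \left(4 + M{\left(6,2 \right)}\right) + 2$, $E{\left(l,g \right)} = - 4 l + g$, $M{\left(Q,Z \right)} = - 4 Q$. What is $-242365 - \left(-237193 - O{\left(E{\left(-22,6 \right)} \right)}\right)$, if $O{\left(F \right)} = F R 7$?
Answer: $-99924$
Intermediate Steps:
$E{\left(l,g \right)} = g - 4 l$
$R = -144$ ($R = 8 \left(\left(4 - 24\right) + 2\right) = 8 \left(-20 + 2\right) = 8 \left(-18\right) = -144$)
$O{\left(F \right)} = - 1008 F$ ($O{\left(F \right)} = F \left(-144\right) 7 = - 144 F 7 = - 1008 F$)
$-242365 - \left(-237193 - O{\left(E{\left(-22,6 \right)} \right)}\right) = -242365 - \left(-237193 - - 1008 \left(6 - -88\right)\right) = -242365 - \left(-237193 - - 1008 \left(6 + 88\right)\right) = -242365 - \left(-237193 - \left(-1008\right) 94\right) = -242365 - \left(-237193 - -94752\right) = -242365 - \left(-237193 + 94752\right) = -242365 - -142441 = -242365 + 142441 = -99924$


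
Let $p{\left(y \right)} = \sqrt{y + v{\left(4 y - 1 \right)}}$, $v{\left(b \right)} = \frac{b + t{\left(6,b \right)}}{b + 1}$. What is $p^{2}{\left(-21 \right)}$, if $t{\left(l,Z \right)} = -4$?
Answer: $- \frac{1675}{84} \approx -19.94$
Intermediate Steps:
$v{\left(b \right)} = \frac{-4 + b}{1 + b}$ ($v{\left(b \right)} = \frac{b - 4}{b + 1} = \frac{-4 + b}{1 + b}$)
$p{\left(y \right)} = \sqrt{y + \frac{-5 + 4 y}{4 y}}$ ($p{\left(y \right)} = \sqrt{y + \frac{-4 + \left(4 y - 1\right)}{1 + \left(4 y - 1\right)}} = \sqrt{y + \frac{-4 + \left(-1 + 4 y\right)}{1 + \left(-1 + 4 y\right)}} = \sqrt{y + \frac{-5 + 4 y}{4 y}}$)
$p^{2}{\left(-21 \right)} = \left(\frac{\sqrt{4 - \frac{5}{-21} + 4 \left(-21\right)}}{2}\right)^{2} = \left(\frac{\sqrt{4 - - \frac{5}{21} - 84}}{2}\right)^{2} = \left(\frac{\sqrt{4 + \frac{5}{21} - 84}}{2}\right)^{2} = \left(\frac{\sqrt{- \frac{1675}{21}}}{2}\right)^{2} = \left(\frac{\frac{5}{21} i \sqrt{1407}}{2}\right)^{2} = \left(\frac{5 i \sqrt{1407}}{42}\right)^{2} = - \frac{1675}{84}$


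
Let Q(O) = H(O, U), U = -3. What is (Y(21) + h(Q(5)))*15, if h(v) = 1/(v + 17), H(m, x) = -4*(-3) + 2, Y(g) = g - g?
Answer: 15/31 ≈ 0.48387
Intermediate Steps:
Y(g) = 0
H(m, x) = 14 (H(m, x) = 12 + 2 = 14)
Q(O) = 14
h(v) = 1/(17 + v)
(Y(21) + h(Q(5)))*15 = (0 + 1/(17 + 14))*15 = (0 + 1/31)*15 = (1/31)*15 = 15/31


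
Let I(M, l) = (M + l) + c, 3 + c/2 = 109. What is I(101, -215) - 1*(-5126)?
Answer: 5224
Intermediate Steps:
c = 212 (c = -6 + 2*109 = -6 + 218 = 212)
I(M, l) = 212 + M + l (I(M, l) = (M + l) + 212 = 212 + M + l)
I(101, -215) - 1*(-5126) = (212 + 101 - 215) - 1*(-5126) = 98 + 5126 = 5224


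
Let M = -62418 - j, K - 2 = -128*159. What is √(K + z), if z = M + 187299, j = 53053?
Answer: √51478 ≈ 226.89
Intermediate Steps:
K = -20350 (K = 2 - 128*159 = 2 - 20352 = -20350)
M = -115471 (M = -62418 - 1*53053 = -62418 - 53053 = -115471)
z = 71828 (z = -115471 + 187299 = 71828)
√(K + z) = √(-20350 + 71828) = √51478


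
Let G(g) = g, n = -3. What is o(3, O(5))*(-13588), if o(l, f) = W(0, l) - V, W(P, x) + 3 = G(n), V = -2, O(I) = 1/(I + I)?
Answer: 54352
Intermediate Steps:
O(I) = 1/(2*I)
W(P, x) = -6 (W(P, x) = -3 - 3 = -6)
o(l, f) = -4 (o(l, f) = -6 - 1*(-2) = -6 + 2 = -4)
o(3, O(5))*(-13588) = -4*(-13588) = 54352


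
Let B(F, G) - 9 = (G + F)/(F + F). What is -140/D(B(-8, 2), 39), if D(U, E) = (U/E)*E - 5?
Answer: -32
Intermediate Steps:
B(F, G) = 9 + (F + G)/(2*F) (B(F, G) = 9 + (G + F)/(F + F) = 9 + (F + G)/((2*F)) = 9 + (F + G)*(1/(2*F)) = 9 + (F + G)/(2*F))
D(U, E) = -5 + U (D(U, E) = U - 5 = -5 + U)
-140/D(B(-8, 2), 39) = -140/(-5 + (1/2)*(2 + 19*(-8))/(-8)) = -140/(-5 + (1/2)*(-1/8)*(2 - 152)) = -140/(-5 + (1/2)*(-1/8)*(-150)) = -140/(-5 + 75/8) = -140/35/8 = -140*8/35 = -32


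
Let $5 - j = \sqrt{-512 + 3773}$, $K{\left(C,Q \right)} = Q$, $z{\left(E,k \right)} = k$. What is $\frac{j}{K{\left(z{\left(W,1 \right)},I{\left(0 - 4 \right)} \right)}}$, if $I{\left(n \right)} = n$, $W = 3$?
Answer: $- \frac{5}{4} + \frac{\sqrt{3261}}{4} \approx 13.026$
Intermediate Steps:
$j = 5 - \sqrt{3261}$ ($j = 5 - \sqrt{-512 + 3773} = 5 - \sqrt{3261} \approx -52.105$)
$\frac{j}{K{\left(z{\left(W,1 \right)},I{\left(0 - 4 \right)} \right)}} = \frac{5 - \sqrt{3261}}{0 - 4} = \frac{5 - \sqrt{3261}}{-4} = \left(5 - \sqrt{3261}\right) \left(- \frac{1}{4}\right) = - \frac{5}{4} + \frac{\sqrt{3261}}{4}$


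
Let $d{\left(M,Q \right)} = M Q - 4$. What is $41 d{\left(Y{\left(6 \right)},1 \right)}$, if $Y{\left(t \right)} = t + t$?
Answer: $328$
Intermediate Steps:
$Y{\left(t \right)} = 2 t$
$d{\left(M,Q \right)} = -4 + M Q$
$41 d{\left(Y{\left(6 \right)},1 \right)} = 41 \left(-4 + 2 \cdot 6 \cdot 1\right) = 41 \left(-4 + 12 \cdot 1\right) = 41 \left(-4 + 12\right) = 41 \cdot 8 = 328$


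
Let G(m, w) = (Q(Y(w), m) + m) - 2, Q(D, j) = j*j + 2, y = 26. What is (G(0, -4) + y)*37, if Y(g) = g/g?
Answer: 962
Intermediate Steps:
Y(g) = 1
Q(D, j) = 2 + j**2 (Q(D, j) = j**2 + 2 = 2 + j**2)
G(m, w) = m + m**2 (G(m, w) = ((2 + m**2) + m) - 2 = (2 + m + m**2) - 2 = m + m**2)
(G(0, -4) + y)*37 = (0*(1 + 0) + 26)*37 = (0*1 + 26)*37 = (0 + 26)*37 = 26*37 = 962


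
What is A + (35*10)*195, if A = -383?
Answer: 67867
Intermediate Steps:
A + (35*10)*195 = -383 + (35*10)*195 = -383 + 350*195 = -383 + 68250 = 67867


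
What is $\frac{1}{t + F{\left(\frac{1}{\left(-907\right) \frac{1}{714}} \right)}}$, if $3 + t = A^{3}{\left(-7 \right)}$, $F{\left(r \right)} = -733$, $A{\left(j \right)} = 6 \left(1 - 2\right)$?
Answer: $- \frac{1}{952} \approx -0.0010504$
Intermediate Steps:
$A{\left(j \right)} = -6$ ($A{\left(j \right)} = 6 \left(-1\right) = -6$)
$t = -219$ ($t = -3 + \left(-6\right)^{3} = -3 - 216 = -219$)
$\frac{1}{t + F{\left(\frac{1}{\left(-907\right) \frac{1}{714}} \right)}} = \frac{1}{-219 - 733} = \frac{1}{-952} = - \frac{1}{952}$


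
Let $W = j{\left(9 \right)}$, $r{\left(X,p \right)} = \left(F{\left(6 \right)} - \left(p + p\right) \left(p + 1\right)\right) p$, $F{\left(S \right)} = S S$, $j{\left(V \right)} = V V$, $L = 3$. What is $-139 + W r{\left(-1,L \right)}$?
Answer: $2777$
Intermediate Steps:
$j{\left(V \right)} = V^{2}$
$F{\left(S \right)} = S^{2}$
$r{\left(X,p \right)} = p \left(36 - 2 p \left(1 + p\right)\right)$ ($r{\left(X,p \right)} = \left(6^{2} - \left(p + p\right) \left(p + 1\right)\right) p = \left(36 - 2 p \left(1 + p\right)\right) p = p \left(36 - 2 p \left(1 + p\right)\right)$)
$W = 81$ ($W = 9^{2} = 81$)
$-139 + W r{\left(-1,L \right)} = -139 + 81 \cdot 2 \cdot 3 \left(18 - 3 - 3^{2}\right) = -139 + 81 \cdot 2 \cdot 3 \left(18 - 3 - 9\right) = -139 + 81 \cdot 2 \cdot 3 \cdot 6 = -139 + 81 \cdot 36 = -139 + 2916 = 2777$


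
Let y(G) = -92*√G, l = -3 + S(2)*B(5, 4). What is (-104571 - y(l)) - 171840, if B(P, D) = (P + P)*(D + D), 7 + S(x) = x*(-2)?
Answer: -276411 + 92*I*√883 ≈ -2.7641e+5 + 2733.8*I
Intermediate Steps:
S(x) = -7 - 2*x (S(x) = -7 + x*(-2) = -7 - 2*x)
B(P, D) = 4*D*P (B(P, D) = (2*P)*(2*D) = 4*D*P)
l = -883 (l = -3 + (-7 - 2*2)*(4*4*5) = -3 + (-7 - 4)*80 = -3 - 11*80 = -3 - 880 = -883)
(-104571 - y(l)) - 171840 = (-104571 - (-92)*√(-883)) - 171840 = (-104571 - (-92)*I*√883) - 171840 = (-104571 + 92*I*√883) - 171840 = -276411 + 92*I*√883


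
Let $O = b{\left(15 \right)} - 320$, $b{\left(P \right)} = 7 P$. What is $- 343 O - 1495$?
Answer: $72250$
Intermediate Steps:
$O = -215$ ($O = 7 \cdot 15 - 320 = 105 - 320 = -215$)
$- 343 O - 1495 = \left(-343\right) \left(-215\right) - 1495 = 73745 - 1495 = 72250$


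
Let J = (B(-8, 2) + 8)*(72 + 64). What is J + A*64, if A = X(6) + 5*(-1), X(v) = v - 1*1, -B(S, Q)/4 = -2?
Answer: 2176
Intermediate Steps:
B(S, Q) = 8 (B(S, Q) = -4*(-2) = 8)
X(v) = -1 + v (X(v) = v - 1 = -1 + v)
A = 0 (A = (-1 + 6) + 5*(-1) = 5 - 5 = 0)
J = 2176 (J = (8 + 8)*(72 + 64) = 16*136 = 2176)
J + A*64 = 2176 + 0*64 = 2176 + 0 = 2176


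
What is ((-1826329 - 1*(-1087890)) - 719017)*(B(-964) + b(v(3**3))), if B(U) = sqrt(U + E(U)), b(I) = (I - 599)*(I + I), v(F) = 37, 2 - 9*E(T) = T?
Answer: 60612680128 - 1457456*I*sqrt(7710)/3 ≈ 6.0613e+10 - 4.2658e+7*I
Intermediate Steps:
E(T) = 2/9 - T/9
b(I) = 2*I*(-599 + I) (b(I) = (-599 + I)*(2*I) = 2*I*(-599 + I))
B(U) = sqrt(2/9 + 8*U/9) (B(U) = sqrt(U + (2/9 - U/9)) = sqrt(2/9 + 8*U/9))
((-1826329 - 1*(-1087890)) - 719017)*(B(-964) + b(v(3**3))) = ((-1826329 - 1*(-1087890)) - 719017)*(sqrt(2 + 8*(-964))/3 + 2*37*(-599 + 37)) = ((-1826329 + 1087890) - 719017)*(sqrt(2 - 7712)/3 + 2*37*(-562)) = (-738439 - 719017)*(sqrt(-7710)/3 - 41588) = -1457456*((I*sqrt(7710))/3 - 41588) = -1457456*(I*sqrt(7710)/3 - 41588) = -1457456*(-41588 + I*sqrt(7710)/3) = 60612680128 - 1457456*I*sqrt(7710)/3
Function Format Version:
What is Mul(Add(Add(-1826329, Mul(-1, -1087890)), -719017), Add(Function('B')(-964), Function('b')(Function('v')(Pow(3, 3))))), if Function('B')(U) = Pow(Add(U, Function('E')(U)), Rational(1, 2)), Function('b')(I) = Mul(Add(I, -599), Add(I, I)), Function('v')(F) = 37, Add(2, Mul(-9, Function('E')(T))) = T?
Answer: Add(60612680128, Mul(Rational(-1457456, 3), I, Pow(7710, Rational(1, 2)))) ≈ Add(6.0613e+10, Mul(-4.2658e+7, I))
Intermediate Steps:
Function('E')(T) = Add(Rational(2, 9), Mul(Rational(-1, 9), T))
Function('b')(I) = Mul(2, I, Add(-599, I)) (Function('b')(I) = Mul(Add(-599, I), Mul(2, I)) = Mul(2, I, Add(-599, I)))
Function('B')(U) = Pow(Add(Rational(2, 9), Mul(Rational(8, 9), U)), Rational(1, 2)) (Function('B')(U) = Pow(Add(U, Add(Rational(2, 9), Mul(Rational(-1, 9), U))), Rational(1, 2)) = Pow(Add(Rational(2, 9), Mul(Rational(8, 9), U)), Rational(1, 2)))
Mul(Add(Add(-1826329, Mul(-1, -1087890)), -719017), Add(Function('B')(-964), Function('b')(Function('v')(Pow(3, 3))))) = Mul(Add(Add(-1826329, Mul(-1, -1087890)), -719017), Add(Mul(Rational(1, 3), Pow(Add(2, Mul(8, -964)), Rational(1, 2))), Mul(2, 37, Add(-599, 37)))) = Mul(Add(Add(-1826329, 1087890), -719017), Add(Mul(Rational(1, 3), Pow(Add(2, -7712), Rational(1, 2))), Mul(2, 37, -562))) = Mul(Add(-738439, -719017), Add(Mul(Rational(1, 3), Pow(-7710, Rational(1, 2))), -41588)) = Mul(-1457456, Add(Mul(Rational(1, 3), Mul(I, Pow(7710, Rational(1, 2)))), -41588)) = Mul(-1457456, Add(Mul(Rational(1, 3), I, Pow(7710, Rational(1, 2))), -41588)) = Mul(-1457456, Add(-41588, Mul(Rational(1, 3), I, Pow(7710, Rational(1, 2))))) = Add(60612680128, Mul(Rational(-1457456, 3), I, Pow(7710, Rational(1, 2))))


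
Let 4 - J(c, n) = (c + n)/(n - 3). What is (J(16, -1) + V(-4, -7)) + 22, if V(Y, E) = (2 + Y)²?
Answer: 135/4 ≈ 33.750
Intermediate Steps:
J(c, n) = 4 - (c + n)/(-3 + n) (J(c, n) = 4 - (c + n)/(n - 3) = 4 - (c + n)/(-3 + n))
(J(16, -1) + V(-4, -7)) + 22 = ((-12 - 1*16 + 3*(-1))/(-3 - 1) + (2 - 4)²) + 22 = ((-12 - 16 - 3)/(-4) + (-2)²) + 22 = (-¼*(-31) + 4) + 22 = (31/4 + 4) + 22 = 47/4 + 22 = 135/4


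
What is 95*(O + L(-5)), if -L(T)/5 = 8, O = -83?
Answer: -11685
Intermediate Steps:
L(T) = -40 (L(T) = -5*8 = -40)
95*(O + L(-5)) = 95*(-83 - 40) = 95*(-123) = -11685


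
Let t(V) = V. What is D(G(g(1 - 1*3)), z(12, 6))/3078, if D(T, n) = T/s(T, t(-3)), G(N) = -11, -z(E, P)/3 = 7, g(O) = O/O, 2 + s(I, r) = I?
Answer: 11/40014 ≈ 0.00027490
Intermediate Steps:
s(I, r) = -2 + I
g(O) = 1
z(E, P) = -21 (z(E, P) = -3*7 = -21)
D(T, n) = T/(-2 + T)
D(G(g(1 - 1*3)), z(12, 6))/3078 = -11/(-2 - 11)/3078 = -11/(-13)*(1/3078) = -11*(-1/13)*(1/3078) = (11/13)*(1/3078) = 11/40014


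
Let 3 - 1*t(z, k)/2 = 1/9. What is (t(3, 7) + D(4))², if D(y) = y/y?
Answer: 3721/81 ≈ 45.938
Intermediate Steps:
t(z, k) = 52/9 (t(z, k) = 6 - 2/9 = 52/9)
D(y) = 1
(t(3, 7) + D(4))² = (52/9 + 1)² = (61/9)² = 3721/81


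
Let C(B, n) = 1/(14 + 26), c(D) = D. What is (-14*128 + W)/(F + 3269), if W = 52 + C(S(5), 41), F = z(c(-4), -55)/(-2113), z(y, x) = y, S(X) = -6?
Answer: -147062687/276296040 ≈ -0.53226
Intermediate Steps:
C(B, n) = 1/40
F = 4/2113 (F = -4/(-2113) = -4*(-1/2113) = 4/2113 ≈ 0.0018930)
W = 2081/40 (W = 52 + 1/40 = 2081/40 ≈ 52.025)
(-14*128 + W)/(F + 3269) = (-14*128 + 2081/40)/(4/2113 + 3269) = (-1792 + 2081/40)/(6907401/2113) = -69599/40*2113/6907401 = -147062687/276296040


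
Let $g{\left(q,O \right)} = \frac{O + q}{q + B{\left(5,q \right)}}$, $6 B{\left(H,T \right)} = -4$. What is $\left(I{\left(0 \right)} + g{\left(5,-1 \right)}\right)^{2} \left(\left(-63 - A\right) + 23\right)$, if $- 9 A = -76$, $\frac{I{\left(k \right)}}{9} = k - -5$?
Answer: $- \frac{17266036}{169} \approx -1.0217 \cdot 10^{5}$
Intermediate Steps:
$I{\left(k \right)} = 45 + 9 k$ ($I{\left(k \right)} = 9 \left(k - -5\right) = 9 \left(k + 5\right) = 9 \left(5 + k\right) = 45 + 9 k$)
$B{\left(H,T \right)} = - \frac{2}{3}$ ($B{\left(H,T \right)} = \frac{1}{6} \left(-4\right) = - \frac{2}{3}$)
$A = \frac{76}{9}$ ($A = \left(- \frac{1}{9}\right) \left(-76\right) = \frac{76}{9} \approx 8.4444$)
$g{\left(q,O \right)} = \frac{O + q}{- \frac{2}{3} + q}$ ($g{\left(q,O \right)} = \frac{O + q}{q - \frac{2}{3}} = \frac{O + q}{- \frac{2}{3} + q}$)
$\left(I{\left(0 \right)} + g{\left(5,-1 \right)}\right)^{2} \left(\left(-63 - A\right) + 23\right) = \left(\left(45 + 9 \cdot 0\right) + \frac{3 \left(-1 + 5\right)}{-2 + 3 \cdot 5}\right)^{2} \left(\left(-63 - \frac{76}{9}\right) + 23\right) = \left(\left(45 + 0\right) + 3 \frac{1}{-2 + 15} \cdot 4\right)^{2} \left(\left(-63 - \frac{76}{9}\right) + 23\right) = \left(45 + 3 \cdot \frac{1}{13} \cdot 4\right)^{2} \left(- \frac{643}{9} + 23\right) = \left(45 + 3 \cdot \frac{1}{13} \cdot 4\right)^{2} \left(- \frac{436}{9}\right) = \left(45 + \frac{12}{13}\right)^{2} \left(- \frac{436}{9}\right) = \left(\frac{597}{13}\right)^{2} \left(- \frac{436}{9}\right) = \frac{356409}{169} \left(- \frac{436}{9}\right) = - \frac{17266036}{169}$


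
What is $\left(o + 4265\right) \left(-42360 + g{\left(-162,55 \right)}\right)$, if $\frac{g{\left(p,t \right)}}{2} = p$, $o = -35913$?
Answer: $1350863232$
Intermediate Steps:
$g{\left(p,t \right)} = 2 p$
$\left(o + 4265\right) \left(-42360 + g{\left(-162,55 \right)}\right) = \left(-35913 + 4265\right) \left(-42360 + 2 \left(-162\right)\right) = - 31648 \left(-42360 - 324\right) = \left(-31648\right) \left(-42684\right) = 1350863232$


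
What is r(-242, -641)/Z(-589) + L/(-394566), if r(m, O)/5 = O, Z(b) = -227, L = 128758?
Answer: 617677982/44783241 ≈ 13.793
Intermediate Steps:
r(m, O) = 5*O
r(-242, -641)/Z(-589) + L/(-394566) = (5*(-641))/(-227) + 128758/(-394566) = -3205*(-1/227) + 128758*(-1/394566) = 3205/227 - 64379/197283 = 617677982/44783241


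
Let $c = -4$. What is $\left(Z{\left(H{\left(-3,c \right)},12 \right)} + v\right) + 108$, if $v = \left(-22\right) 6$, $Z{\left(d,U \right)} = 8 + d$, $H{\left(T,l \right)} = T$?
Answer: $-19$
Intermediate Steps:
$v = -132$
$\left(Z{\left(H{\left(-3,c \right)},12 \right)} + v\right) + 108 = \left(\left(8 - 3\right) - 132\right) + 108 = \left(5 - 132\right) + 108 = -127 + 108 = -19$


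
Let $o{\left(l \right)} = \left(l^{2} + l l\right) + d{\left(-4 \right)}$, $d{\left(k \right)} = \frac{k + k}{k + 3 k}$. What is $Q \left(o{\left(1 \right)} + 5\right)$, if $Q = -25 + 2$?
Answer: $- \frac{345}{2} \approx -172.5$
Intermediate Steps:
$d{\left(k \right)} = \frac{1}{2}$ ($d{\left(k \right)} = \frac{2 k}{4 k} = 2 k \frac{1}{4 k} = \frac{1}{2}$)
$Q = -23$
$o{\left(l \right)} = \frac{1}{2} + 2 l^{2}$ ($o{\left(l \right)} = \left(l^{2} + l l\right) + \frac{1}{2} = \left(l^{2} + l^{2}\right) + \frac{1}{2} = 2 l^{2} + \frac{1}{2} = \frac{1}{2} + 2 l^{2}$)
$Q \left(o{\left(1 \right)} + 5\right) = - 23 \left(\left(\frac{1}{2} + 2 \cdot 1^{2}\right) + 5\right) = - 23 \left(\left(\frac{1}{2} + 2 \cdot 1\right) + 5\right) = - 23 \left(\left(\frac{1}{2} + 2\right) + 5\right) = - 23 \left(\frac{5}{2} + 5\right) = \left(-23\right) \frac{15}{2} = - \frac{345}{2}$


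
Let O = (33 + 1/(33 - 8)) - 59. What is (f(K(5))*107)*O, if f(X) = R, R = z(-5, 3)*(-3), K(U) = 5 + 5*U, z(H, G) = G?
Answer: 624987/25 ≈ 24999.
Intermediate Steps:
R = -9 (R = 3*(-3) = -9)
O = -649/25 (O = (33 + 1/25) - 59 = 826/25 - 59 = -649/25 ≈ -25.960)
f(X) = -9
(f(K(5))*107)*O = -9*107*(-649/25) = -963*(-649/25) = 624987/25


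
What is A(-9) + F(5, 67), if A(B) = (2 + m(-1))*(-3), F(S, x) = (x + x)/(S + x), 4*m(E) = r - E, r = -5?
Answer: -41/36 ≈ -1.1389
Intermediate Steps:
m(E) = -5/4 - E/4 (m(E) = (-5 - E)/4 = -5/4 - E/4)
F(S, x) = 2*x/(S + x) (F(S, x) = (2*x)/(S + x) = 2*x/(S + x))
A(B) = -3 (A(B) = (2 + (-5/4 - 1/4*(-1)))*(-3) = (2 + (-5/4 + 1/4))*(-3) = (2 - 1)*(-3) = 1*(-3) = -3)
A(-9) + F(5, 67) = -3 + 2*67/(5 + 67) = -3 + 2*67/72 = -3 + 2*67*(1/72) = -3 + 67/36 = -41/36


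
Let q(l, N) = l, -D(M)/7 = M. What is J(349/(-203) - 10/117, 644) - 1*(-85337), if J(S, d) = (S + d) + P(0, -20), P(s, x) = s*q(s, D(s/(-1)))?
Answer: 2042091868/23751 ≈ 85979.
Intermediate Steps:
D(M) = -7*M
P(s, x) = s² (P(s, x) = s*s = s²)
J(S, d) = S + d (J(S, d) = (S + d) + 0² = (S + d) + 0 = S + d)
J(349/(-203) - 10/117, 644) - 1*(-85337) = ((349/(-203) - 10/117) + 644) - 1*(-85337) = ((349*(-1/203) - 10*1/117) + 644) + 85337 = ((-349/203 - 10/117) + 644) + 85337 = (-42863/23751 + 644) + 85337 = 15252781/23751 + 85337 = 2042091868/23751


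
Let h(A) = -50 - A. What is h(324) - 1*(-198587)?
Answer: 198213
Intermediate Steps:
h(324) - 1*(-198587) = (-50 - 1*324) - 1*(-198587) = (-50 - 324) + 198587 = -374 + 198587 = 198213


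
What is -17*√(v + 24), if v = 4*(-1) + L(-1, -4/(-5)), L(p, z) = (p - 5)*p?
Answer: -17*√26 ≈ -86.683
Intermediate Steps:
L(p, z) = p*(-5 + p) (L(p, z) = (-5 + p)*p = p*(-5 + p))
v = 2 (v = 4*(-1) - (-5 - 1) = -4 - 1*(-6) = -4 + 6 = 2)
-17*√(v + 24) = -17*√(2 + 24) = -17*√26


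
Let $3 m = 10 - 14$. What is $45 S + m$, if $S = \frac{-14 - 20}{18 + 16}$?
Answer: $- \frac{139}{3} \approx -46.333$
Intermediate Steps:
$S = -1$ ($S = - \frac{34}{34} = \left(-34\right) \frac{1}{34} = -1$)
$m = - \frac{4}{3}$ ($m = \frac{10 - 14}{3} = \frac{1}{3} \left(-4\right) = - \frac{4}{3} \approx -1.3333$)
$45 S + m = 45 \left(-1\right) - \frac{4}{3} = -45 - \frac{4}{3} = - \frac{139}{3}$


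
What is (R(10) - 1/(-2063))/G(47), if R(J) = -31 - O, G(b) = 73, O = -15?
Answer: -33007/150599 ≈ -0.21917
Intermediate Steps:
R(J) = -16 (R(J) = -31 - 1*(-15) = -31 + 15 = -16)
(R(10) - 1/(-2063))/G(47) = (-16 - 1/(-2063))/73 = (-16 - 1*(-1/2063))*(1/73) = (-16 + 1/2063)*(1/73) = -33007/2063*1/73 = -33007/150599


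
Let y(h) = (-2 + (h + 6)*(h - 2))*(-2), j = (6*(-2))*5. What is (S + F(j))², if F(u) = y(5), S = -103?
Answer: 27225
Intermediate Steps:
j = -60 (j = -12*5 = -60)
y(h) = 4 - 2*(-2 + h)*(6 + h) (y(h) = (-2 + (6 + h)*(-2 + h))*(-2) = (-2 + (-2 + h)*(6 + h))*(-2) = 4 - 2*(-2 + h)*(6 + h))
F(u) = -62 (F(u) = 28 - 8*5 - 2*5² = 28 - 40 - 2*25 = 28 - 40 - 50 = -62)
(S + F(j))² = (-103 - 62)² = (-165)² = 27225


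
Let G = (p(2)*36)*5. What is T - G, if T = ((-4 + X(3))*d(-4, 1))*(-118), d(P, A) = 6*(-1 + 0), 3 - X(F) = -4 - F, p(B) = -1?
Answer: 4428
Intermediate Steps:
X(F) = 7 + F (X(F) = 3 - (-4 - F) = 3 + (4 + F) = 7 + F)
d(P, A) = -6 (d(P, A) = 6*(-1) = -6)
T = 4248 (T = ((-4 + (7 + 3))*(-6))*(-118) = ((-4 + 10)*(-6))*(-118) = (6*(-6))*(-118) = -36*(-118) = 4248)
G = -180 (G = -1*36*5 = -36*5 = -180)
T - G = 4248 - 1*(-180) = 4248 + 180 = 4428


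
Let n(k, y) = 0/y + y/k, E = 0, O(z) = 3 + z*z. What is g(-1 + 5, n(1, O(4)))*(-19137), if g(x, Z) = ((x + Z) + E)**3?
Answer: -232839879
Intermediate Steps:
O(z) = 3 + z**2
n(k, y) = y/k (n(k, y) = 0 + y/k = y/k)
g(x, Z) = (Z + x)**3 (g(x, Z) = ((x + Z) + 0)**3 = ((Z + x) + 0)**3 = (Z + x)**3)
g(-1 + 5, n(1, O(4)))*(-19137) = ((3 + 4**2)/1 + (-1 + 5))**3*(-19137) = ((3 + 16)*1 + 4)**3*(-19137) = (19*1 + 4)**3*(-19137) = (19 + 4)**3*(-19137) = 23**3*(-19137) = 12167*(-19137) = -232839879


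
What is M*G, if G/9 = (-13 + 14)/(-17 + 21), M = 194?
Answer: 873/2 ≈ 436.50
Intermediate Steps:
G = 9/4 (G = 9*((-13 + 14)/(-17 + 21)) = 9*(1/4) = 9*(1*(¼)) = 9*(¼) = 9/4 ≈ 2.2500)
M*G = 194*(9/4) = 873/2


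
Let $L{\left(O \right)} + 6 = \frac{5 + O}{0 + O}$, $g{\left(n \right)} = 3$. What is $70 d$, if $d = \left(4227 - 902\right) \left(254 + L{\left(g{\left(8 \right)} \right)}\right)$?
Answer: $\frac{175028000}{3} \approx 5.8343 \cdot 10^{7}$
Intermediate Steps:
$L{\left(O \right)} = -6 + \frac{5 + O}{O}$ ($L{\left(O \right)} = -6 + \frac{5 + O}{0 + O} = -6 + \frac{5 + O}{O}$)
$d = \frac{2500400}{3}$ ($d = \left(4227 - 902\right) \left(254 - \left(5 - \frac{5}{3}\right)\right) = 3325 \left(254 + \left(-5 + 5 \cdot \frac{1}{3}\right)\right) = 3325 \left(254 + \left(-5 + \frac{5}{3}\right)\right) = 3325 \left(254 - \frac{10}{3}\right) = 3325 \cdot \frac{752}{3} = \frac{2500400}{3} \approx 8.3347 \cdot 10^{5}$)
$70 d = 70 \cdot \frac{2500400}{3} = \frac{175028000}{3}$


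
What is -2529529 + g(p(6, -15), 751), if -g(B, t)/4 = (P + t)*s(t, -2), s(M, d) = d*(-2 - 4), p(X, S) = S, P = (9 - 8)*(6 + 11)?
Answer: -2566393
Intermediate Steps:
P = 17 (P = 1*17 = 17)
s(M, d) = -6*d (s(M, d) = d*(-6) = -6*d)
g(B, t) = -816 - 48*t (g(B, t) = -4*(17 + t)*(-6*(-2)) = -4*(17 + t)*12 = -4*(204 + 12*t) = -816 - 48*t)
-2529529 + g(p(6, -15), 751) = -2529529 + (-816 - 48*751) = -2529529 + (-816 - 36048) = -2529529 - 36864 = -2566393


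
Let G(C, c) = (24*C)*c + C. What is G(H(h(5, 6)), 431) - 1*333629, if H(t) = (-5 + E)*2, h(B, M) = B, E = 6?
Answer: -312939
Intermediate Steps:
H(t) = 2 (H(t) = (-5 + 6)*2 = 1*2 = 2)
G(C, c) = C + 24*C*c (G(C, c) = 24*C*c + C = C + 24*C*c)
G(H(h(5, 6)), 431) - 1*333629 = 2*(1 + 24*431) - 1*333629 = 2*(1 + 10344) - 333629 = 2*10345 - 333629 = 20690 - 333629 = -312939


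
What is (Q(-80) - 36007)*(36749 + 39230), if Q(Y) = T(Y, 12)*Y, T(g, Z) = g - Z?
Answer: -2176570413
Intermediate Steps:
Q(Y) = Y*(-12 + Y) (Q(Y) = (Y - 1*12)*Y = (Y - 12)*Y = (-12 + Y)*Y = Y*(-12 + Y))
(Q(-80) - 36007)*(36749 + 39230) = (-80*(-12 - 80) - 36007)*(36749 + 39230) = (-80*(-92) - 36007)*75979 = (7360 - 36007)*75979 = -28647*75979 = -2176570413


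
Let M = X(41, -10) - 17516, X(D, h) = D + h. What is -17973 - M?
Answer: -488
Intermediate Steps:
M = -17485 (M = (41 - 10) - 17516 = 31 - 17516 = -17485)
-17973 - M = -17973 - 1*(-17485) = -17973 + 17485 = -488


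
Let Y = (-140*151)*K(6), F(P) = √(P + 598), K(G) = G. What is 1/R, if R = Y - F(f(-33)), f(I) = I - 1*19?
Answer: -3020/383056787 + √546/16088385054 ≈ -7.8825e-6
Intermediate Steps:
f(I) = -19 + I (f(I) = I - 19 = -19 + I)
F(P) = √(598 + P)
Y = -126840 (Y = -140*151*6 = -21140*6 = -126840)
R = -126840 - √546 (R = -126840 - √(598 + (-19 - 33)) = -126840 - √(598 - 52) = -126840 - √546 ≈ -1.2686e+5)
1/R = 1/(-126840 - √546)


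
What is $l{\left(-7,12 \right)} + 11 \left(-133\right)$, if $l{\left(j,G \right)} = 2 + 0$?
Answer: $-1461$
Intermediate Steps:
$l{\left(j,G \right)} = 2$
$l{\left(-7,12 \right)} + 11 \left(-133\right) = 2 + 11 \left(-133\right) = 2 - 1463 = -1461$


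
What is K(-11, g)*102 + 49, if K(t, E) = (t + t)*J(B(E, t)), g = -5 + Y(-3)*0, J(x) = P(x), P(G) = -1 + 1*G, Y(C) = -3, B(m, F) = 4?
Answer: -6683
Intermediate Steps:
P(G) = -1 + G
J(x) = -1 + x
g = -5 (g = -5 - 3*0 = -5 + 0 = -5)
K(t, E) = 6*t (K(t, E) = (t + t)*(-1 + 4) = (2*t)*3 = 6*t)
K(-11, g)*102 + 49 = (6*(-11))*102 + 49 = -66*102 + 49 = -6732 + 49 = -6683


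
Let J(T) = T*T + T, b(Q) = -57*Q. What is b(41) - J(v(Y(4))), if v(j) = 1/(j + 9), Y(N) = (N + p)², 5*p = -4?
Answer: -540703307/231361 ≈ -2337.1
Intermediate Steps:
p = -⅘ (p = (⅕)*(-4) = -⅘ ≈ -0.80000)
Y(N) = (-⅘ + N)² (Y(N) = (N - ⅘)² = (-⅘ + N)²)
v(j) = 1/(9 + j)
J(T) = T + T² (J(T) = T² + T = T + T²)
b(41) - J(v(Y(4))) = -57*41 - (1 + 1/(9 + (-4 + 5*4)²/25))/(9 + (-4 + 5*4)²/25) = -2337 - (1 + 1/(9 + (-4 + 20)²/25))/(9 + (-4 + 20)²/25) = -2337 - (1 + 1/(9 + (1/25)*16²))/(9 + (1/25)*16²) = -2337 - (1 + 1/(9 + (1/25)*256))/(9 + (1/25)*256) = -2337 - (1 + 1/(9 + 256/25))/(9 + 256/25) = -2337 - (1 + 1/(481/25))/481/25 = -2337 - 25*(1 + 25/481)/481 = -2337 - 25*506/(481*481) = -2337 - 1*12650/231361 = -2337 - 12650/231361 = -540703307/231361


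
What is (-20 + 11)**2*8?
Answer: 648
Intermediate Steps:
(-20 + 11)**2*8 = (-9)**2*8 = 81*8 = 648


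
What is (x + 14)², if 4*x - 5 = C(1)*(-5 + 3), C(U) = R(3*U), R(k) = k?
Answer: 3025/16 ≈ 189.06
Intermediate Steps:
C(U) = 3*U
x = -¼ (x = 5/4 + ((3*1)*(-5 + 3))/4 = 5/4 + (3*(-2))/4 = 5/4 + (¼)*(-6) = 5/4 - 3/2 = -¼ ≈ -0.25000)
(x + 14)² = (-¼ + 14)² = (55/4)² = 3025/16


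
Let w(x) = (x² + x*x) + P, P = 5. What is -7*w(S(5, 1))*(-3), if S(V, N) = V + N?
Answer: 1617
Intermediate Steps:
S(V, N) = N + V
w(x) = 5 + 2*x² (w(x) = (x² + x*x) + 5 = (x² + x²) + 5 = 2*x² + 5 = 5 + 2*x²)
-7*w(S(5, 1))*(-3) = -7*(5 + 2*(1 + 5)²)*(-3) = -7*(5 + 2*6²)*(-3) = -7*(5 + 2*36)*(-3) = -7*(5 + 72)*(-3) = -7*77*(-3) = -539*(-3) = 1617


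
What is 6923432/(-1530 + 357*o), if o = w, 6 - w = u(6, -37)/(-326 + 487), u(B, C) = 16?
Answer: 39809734/3315 ≈ 12009.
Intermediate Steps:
w = 950/161 (w = 6 - 16/(-326 + 487) = 6 - 16/161 = 950/161 ≈ 5.9006)
o = 950/161 ≈ 5.9006
6923432/(-1530 + 357*o) = 6923432/(-1530 + 357*(950/161)) = 6923432/(-1530 + 48450/23) = 6923432/(13260/23) = 6923432*(23/13260) = 39809734/3315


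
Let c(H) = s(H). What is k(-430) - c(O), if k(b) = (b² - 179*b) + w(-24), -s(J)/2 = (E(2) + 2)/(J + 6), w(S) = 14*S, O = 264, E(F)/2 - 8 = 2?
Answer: 35307112/135 ≈ 2.6153e+5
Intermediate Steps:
E(F) = 20 (E(F) = 16 + 2*2 = 16 + 4 = 20)
s(J) = -44/(6 + J) (s(J) = -2*(20 + 2)/(J + 6) = -44/(6 + J))
c(H) = -44/(6 + H)
k(b) = -336 + b² - 179*b (k(b) = (b² - 179*b) + 14*(-24) = (b² - 179*b) - 336 = -336 + b² - 179*b)
k(-430) - c(O) = (-336 + (-430)² - 179*(-430)) - (-44)/(6 + 264) = (-336 + 184900 + 76970) - (-44)/270 = 261534 - (-44)/270 = 261534 - 1*(-22/135) = 261534 + 22/135 = 35307112/135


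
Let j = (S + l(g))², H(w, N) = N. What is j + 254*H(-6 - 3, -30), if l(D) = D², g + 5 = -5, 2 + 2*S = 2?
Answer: 2380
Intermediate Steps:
S = 0 (S = -1 + (½)*2 = -1 + 1 = 0)
g = -10 (g = -5 - 5 = -10)
j = 10000 (j = (0 + (-10)²)² = (0 + 100)² = 100² = 10000)
j + 254*H(-6 - 3, -30) = 10000 + 254*(-30) = 10000 - 7620 = 2380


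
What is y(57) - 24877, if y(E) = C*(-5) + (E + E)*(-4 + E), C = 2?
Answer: -18845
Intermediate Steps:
y(E) = -10 + 2*E*(-4 + E) (y(E) = 2*(-5) + (E + E)*(-4 + E) = -10 + (2*E)*(-4 + E) = -10 + 2*E*(-4 + E))
y(57) - 24877 = (-10 - 8*57 + 2*57²) - 24877 = (-10 - 456 + 2*3249) - 24877 = (-10 - 456 + 6498) - 24877 = 6032 - 24877 = -18845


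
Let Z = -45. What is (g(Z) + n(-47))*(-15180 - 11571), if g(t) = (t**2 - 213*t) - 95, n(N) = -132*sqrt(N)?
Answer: -308037765 + 3531132*I*sqrt(47) ≈ -3.0804e+8 + 2.4208e+7*I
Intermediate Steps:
g(t) = -95 + t**2 - 213*t
(g(Z) + n(-47))*(-15180 - 11571) = ((-95 + (-45)**2 - 213*(-45)) - 132*I*sqrt(47))*(-15180 - 11571) = ((-95 + 2025 + 9585) - 132*I*sqrt(47))*(-26751) = (11515 - 132*I*sqrt(47))*(-26751) = -308037765 + 3531132*I*sqrt(47)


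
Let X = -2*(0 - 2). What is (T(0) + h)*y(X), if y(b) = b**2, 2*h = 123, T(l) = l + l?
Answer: 984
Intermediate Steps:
T(l) = 2*l
X = 4 (X = -2*(-2) = 4)
h = 123/2 (h = (1/2)*123 = 123/2 ≈ 61.500)
(T(0) + h)*y(X) = (2*0 + 123/2)*4**2 = (0 + 123/2)*16 = (123/2)*16 = 984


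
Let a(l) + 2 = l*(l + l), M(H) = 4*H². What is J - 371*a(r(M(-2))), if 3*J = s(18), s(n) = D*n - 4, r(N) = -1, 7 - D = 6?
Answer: 14/3 ≈ 4.6667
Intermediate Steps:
D = 1 (D = 7 - 1*6 = 7 - 6 = 1)
s(n) = -4 + n (s(n) = 1*n - 4 = n - 4 = -4 + n)
a(l) = -2 + 2*l² (a(l) = -2 + l*(l + l) = -2 + l*(2*l) = -2 + 2*l²)
J = 14/3 (J = (-4 + 18)/3 = (⅓)*14 = 14/3 ≈ 4.6667)
J - 371*a(r(M(-2))) = 14/3 - 371*(-2 + 2*(-1)²) = 14/3 - 371*(-2 + 2*1) = 14/3 - 371*(-2 + 2) = 14/3 - 371*0 = 14/3 + 0 = 14/3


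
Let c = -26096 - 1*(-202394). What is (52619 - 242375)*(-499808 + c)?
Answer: 61387963560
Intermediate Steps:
c = 176298 (c = -26096 + 202394 = 176298)
(52619 - 242375)*(-499808 + c) = (52619 - 242375)*(-499808 + 176298) = -189756*(-323510) = 61387963560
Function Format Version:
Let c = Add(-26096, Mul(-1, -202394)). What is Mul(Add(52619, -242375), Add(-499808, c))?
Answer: 61387963560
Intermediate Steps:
c = 176298 (c = Add(-26096, 202394) = 176298)
Mul(Add(52619, -242375), Add(-499808, c)) = Mul(Add(52619, -242375), Add(-499808, 176298)) = Mul(-189756, -323510) = 61387963560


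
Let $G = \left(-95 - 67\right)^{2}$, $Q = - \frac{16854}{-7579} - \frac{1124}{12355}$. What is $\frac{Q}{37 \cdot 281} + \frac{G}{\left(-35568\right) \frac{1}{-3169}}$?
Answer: $\frac{3264324198591293}{1396048233580} \approx 2338.3$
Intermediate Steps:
$Q = \frac{3768158}{1766765}$ ($Q = \left(-16854\right) \left(- \frac{1}{7579}\right) - \frac{1124}{12355} = \frac{318}{143} - \frac{1124}{12355} = \frac{3768158}{1766765} \approx 2.1328$)
$G = 26244$ ($G = \left(-162\right)^{2} = 26244$)
$\frac{Q}{37 \cdot 281} + \frac{G}{\left(-35568\right) \frac{1}{-3169}} = \frac{3768158}{1766765 \cdot 37 \cdot 281} + \frac{26244}{\left(-35568\right) \frac{1}{-3169}} = \frac{3768158}{1766765 \cdot 10397} + \frac{26244}{\left(-35568\right) \left(- \frac{1}{3169}\right)} = \frac{3768158}{1766765} \cdot \frac{1}{10397} + \frac{26244}{\frac{35568}{3169}} = \frac{3768158}{18369055705} + 26244 \cdot \frac{3169}{35568} = \frac{3768158}{18369055705} + \frac{2310201}{988} = \frac{3264324198591293}{1396048233580}$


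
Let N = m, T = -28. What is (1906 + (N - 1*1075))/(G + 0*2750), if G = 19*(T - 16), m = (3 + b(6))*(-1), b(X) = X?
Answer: -411/418 ≈ -0.98325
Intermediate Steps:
m = -9 (m = (3 + 6)*(-1) = 9*(-1) = -9)
N = -9
G = -836 (G = 19*(-28 - 16) = 19*(-44) = -836)
(1906 + (N - 1*1075))/(G + 0*2750) = (1906 + (-9 - 1*1075))/(-836 + 0*2750) = (1906 + (-9 - 1075))/(-836 + 0) = (1906 - 1084)/(-836) = 822*(-1/836) = -411/418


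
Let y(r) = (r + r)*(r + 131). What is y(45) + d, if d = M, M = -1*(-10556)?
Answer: 26396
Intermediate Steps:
M = 10556
y(r) = 2*r*(131 + r) (y(r) = (2*r)*(131 + r) = 2*r*(131 + r))
d = 10556
y(45) + d = 2*45*(131 + 45) + 10556 = 2*45*176 + 10556 = 15840 + 10556 = 26396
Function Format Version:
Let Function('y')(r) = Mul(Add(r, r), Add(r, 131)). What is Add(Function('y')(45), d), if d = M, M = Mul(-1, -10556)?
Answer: 26396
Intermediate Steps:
M = 10556
Function('y')(r) = Mul(2, r, Add(131, r)) (Function('y')(r) = Mul(Mul(2, r), Add(131, r)) = Mul(2, r, Add(131, r)))
d = 10556
Add(Function('y')(45), d) = Add(Mul(2, 45, Add(131, 45)), 10556) = Add(Mul(2, 45, 176), 10556) = Add(15840, 10556) = 26396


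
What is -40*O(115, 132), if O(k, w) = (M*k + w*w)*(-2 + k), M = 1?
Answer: -79276280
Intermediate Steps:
O(k, w) = (-2 + k)*(k + w**2) (O(k, w) = (1*k + w*w)*(-2 + k) = (k + w**2)*(-2 + k) = (-2 + k)*(k + w**2))
-40*O(115, 132) = -40*(115**2 - 2*115 - 2*132**2 + 115*132**2) = -40*(13225 - 230 - 2*17424 + 115*17424) = -40*(13225 - 230 - 34848 + 2003760) = -40*1981907 = -79276280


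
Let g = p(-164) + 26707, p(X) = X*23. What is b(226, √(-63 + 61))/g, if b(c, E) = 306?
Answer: 102/7645 ≈ 0.013342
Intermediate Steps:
p(X) = 23*X
g = 22935 (g = 23*(-164) + 26707 = -3772 + 26707 = 22935)
b(226, √(-63 + 61))/g = 306/22935 = 306*(1/22935) = 102/7645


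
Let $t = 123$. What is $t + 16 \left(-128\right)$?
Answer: $-1925$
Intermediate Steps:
$t + 16 \left(-128\right) = 123 + 16 \left(-128\right) = 123 - 2048 = -1925$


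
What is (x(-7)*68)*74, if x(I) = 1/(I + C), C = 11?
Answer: 1258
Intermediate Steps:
x(I) = 1/(11 + I) (x(I) = 1/(I + 11) = 1/(11 + I))
(x(-7)*68)*74 = (68/(11 - 7))*74 = (68/4)*74 = ((¼)*68)*74 = 17*74 = 1258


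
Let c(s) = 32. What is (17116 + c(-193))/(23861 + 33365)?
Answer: 8574/28613 ≈ 0.29965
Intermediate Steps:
(17116 + c(-193))/(23861 + 33365) = (17116 + 32)/(23861 + 33365) = 17148/57226 = 17148*(1/57226) = 8574/28613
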